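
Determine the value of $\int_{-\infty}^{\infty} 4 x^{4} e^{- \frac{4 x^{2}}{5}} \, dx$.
$\frac{75 \sqrt{5} \sqrt{\pi}}{32}$

Consider the simpler parametrised integral
$$J(a) = \int_{-\infty}^{\infty} 4 e^{- a x^{2}} \, dx = \frac{4 \sqrt{\pi}}{\sqrt{a}}.$$

Differentiating under the integral sign brings down a factor of $(-x^2)$:
$$\frac{dJ}{da} = \int_{-\infty}^{\infty} - 4 x^{2} e^{- a x^{2}} \, dx = - \frac{2 \sqrt{\pi}}{a^{\frac{3}{2}}}.$$

Repeating twice in total — each differentiation brings down another $(-x^2)$ — gives
$$\frac{d^{2}J}{da^{2}} = \int_{-\infty}^{\infty} 4 x^{4} e^{- a x^{2}} \, dx = \frac{3 \sqrt{\pi}}{a^{\frac{5}{2}}},$$
and the integrand here is exactly the target integrand, so $I = \frac{3 \sqrt{\pi}}{a^{\frac{5}{2}}}$.

Setting $a = \frac{4}{5}$:
$$I = \frac{75 \sqrt{5} \sqrt{\pi}}{32}.$$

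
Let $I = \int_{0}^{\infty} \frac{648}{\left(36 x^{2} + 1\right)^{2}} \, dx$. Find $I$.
$27 \pi$

Recall the elementary integral
$$J(a) = \int_{0}^{\infty} \frac{1}{2 \left(a^{2} + x^{2}\right)} \, dx = \frac{\pi}{4 a}.$$

Differentiating under the integral sign with respect to $a$,
$$\frac{dJ}{da} = \int_{0}^{\infty} - \frac{a}{\left(a^{2} + x^{2}\right)^{2}} \, dx = - \frac{\pi}{4 a^{2}},$$
so $\int_{0}^{\infty} \frac{1}{2 \left(a^{2} + x^{2}\right)^{2}} \, dx = \frac{\pi}{8 a^{3}}$.

Setting $a = \frac{1}{6}$:
$$I = 27 \pi.$$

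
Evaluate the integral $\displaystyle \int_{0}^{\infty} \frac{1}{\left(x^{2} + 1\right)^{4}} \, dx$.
$\frac{5 \pi}{32}$

Start from the standard arctangent integral
$$J(a) = \int_{0}^{\infty} \frac{1}{a^{2} + x^{2}} \, dx = \frac{\pi}{2 a}.$$

Differentiating under the integral sign with respect to $a$,
$$\frac{dJ}{da} = \int_{0}^{\infty} - \frac{2 a}{\left(a^{2} + x^{2}\right)^{2}} \, dx = - \frac{\pi}{2 a^{2}},$$
so $\int_{0}^{\infty} \frac{1}{\left(a^{2} + x^{2}\right)^{2}} \, dx = \frac{\pi}{4 a^{3}}$.

Repeating — each differentiation of $1/(x^2+a^2)^j$ produces $-2ja/(x^2+a^2)^{j+1}$ — and dividing through by $-2ja$ at each step yields, after $3$ differentiations in total,
$$\int_{0}^{\infty} \frac{1}{\left(a^{2} + x^{2}\right)^{4}} \, dx = \frac{5 \pi}{32 a^{7}}.$$

Setting $a = 1$:
$$I = \frac{5 \pi}{32}.$$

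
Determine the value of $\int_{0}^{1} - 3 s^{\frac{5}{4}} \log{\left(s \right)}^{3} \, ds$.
$\frac{512}{729}$

Consider the simpler parametrised integral
$$J(a) = \int_{0}^{1} - 3 s^{a} \, ds = - \frac{3}{a + 1}.$$

Differentiating under the integral sign brings down a factor of $\ln s$:
$$\frac{dJ}{da} = \int_{0}^{1} - 3 s^{a} \log{\left(s \right)} \, ds = \frac{3}{\left(a + 1\right)^{2}}.$$

Repeating $3$ times in total — each differentiation brings down another $\ln s$ — gives
$$\frac{d^{3}J}{da^{3}} = \int_{0}^{1} - 3 s^{a} \log{\left(s \right)}^{3} \, ds = \frac{18}{\left(a + 1\right)^{4}},$$
and the integrand here is exactly the target integrand, so $I = \frac{18}{\left(a + 1\right)^{4}}$.

Setting $a = \frac{5}{4}$:
$$I = \frac{512}{729}.$$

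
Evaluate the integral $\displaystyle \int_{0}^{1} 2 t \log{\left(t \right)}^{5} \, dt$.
$- \frac{15}{4}$

Consider the simpler parametrised integral
$$J(a) = \int_{0}^{1} 2 t^{a} \, dt = \frac{2}{a + 1}.$$

Differentiating under the integral sign brings down a factor of $\ln t$:
$$\frac{dJ}{da} = \int_{0}^{1} 2 t^{a} \log{\left(t \right)} \, dt = - \frac{2}{\left(a + 1\right)^{2}}.$$

Repeating $5$ times in total — each differentiation brings down another $\ln t$ — gives
$$\frac{d^{5}J}{da^{5}} = \int_{0}^{1} 2 t^{a} \log{\left(t \right)}^{5} \, dt = - \frac{240}{\left(a + 1\right)^{6}},$$
and the integrand here is exactly the target integrand, so $I = - \frac{240}{\left(a + 1\right)^{6}}$.

Setting $a = 1$:
$$I = - \frac{15}{4}.$$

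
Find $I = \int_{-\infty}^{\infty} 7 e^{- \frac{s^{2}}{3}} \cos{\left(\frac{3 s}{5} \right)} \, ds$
$\frac{7 \sqrt{3} \sqrt{\pi}}{e^{\frac{27}{100}}}$

Treat the cosine frequency as a parameter and define $I(b) = \int_{-\infty}^{\infty} 7 e^{- \frac{s^{2}}{3}} \cos{\left(b s \right)} \, ds$.

Differentiating under the integral sign,
$$I'(b) = \int_{-\infty}^{\infty} - 7 s e^{- \frac{s^{2}}{3}} \sin{\left(b s \right)} \, ds.$$

Integrate $\int_{-\infty}^{\infty} s \sin(b s)\, e^{- \frac{s^{2}}{3}}\, ds$ by parts with $u = \sin(b s)$ and $dv = s\, e^{- \frac{s^{2}}{3}}\, ds$, giving $v = - \frac{3 e^{- \frac{s^{2}}{3}}}{2}$. The boundary term vanishes and
$$\int_{-\infty}^{\infty} s \sin(b s)\, e^{- \frac{s^{2}}{3}}\, ds = \frac{3 b}{2} \int_{-\infty}^{\infty} \cos(b s)\, e^{- \frac{s^{2}}{3}}\, ds,$$
so $I'(b) = - \frac{3 b}{2}\, I(b)$.

This is a separable first-order ODE; solving with the initial condition $I(0) = \int_{-\infty}^{\infty} 7 e^{- \frac{s^{2}}{3}}\,ds = 7 \sqrt{3} \sqrt{\pi}$ gives
$$I(b) = 7 \sqrt{3} \sqrt{\pi} e^{- \frac{3 b^{2}}{4}}.$$

Setting $b = \frac{3}{5}$:
$$I = \frac{7 \sqrt{3} \sqrt{\pi}}{e^{\frac{27}{100}}}.$$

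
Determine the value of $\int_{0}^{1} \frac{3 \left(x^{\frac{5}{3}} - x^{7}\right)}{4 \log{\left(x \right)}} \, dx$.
$- \frac{3 \log{\left(3 \right)}}{4}$

Replace the exponent $\frac{5}{3}$ by a parameter $a$: let $I(a) = \int_{0}^{1} \frac{3 \left(- x^{7} + x^{a}\right)}{4 \log{\left(x \right)}} \, dx$.

Since $\dfrac{\partial}{\partial a}\,x^{a} = x^{a} \ln x$, the $\ln x$ in the denominator cancels and
$$\frac{dI}{da} = \int_{0}^{1} \frac{3}{4} x^{a} \, dx = \frac{3}{4} \left[\frac{x^{a+1}}{a+1}\right]_0^1 = \frac{3}{4 \left(a + 1\right)}.$$

Integrating with respect to $a$ gives $I(a) = \frac{3 \log{\left(a + 1 \right)}}{4} - \frac{9 \log{\left(2 \right)}}{4} + C$.

At $a = 7$ the integrand is identically $0$, so $I(7) = 0$. The closed form gives $0$, hence $C = 0$.

Setting $a = \frac{5}{3}$:
$$I = - \frac{3 \log{\left(3 \right)}}{4}.$$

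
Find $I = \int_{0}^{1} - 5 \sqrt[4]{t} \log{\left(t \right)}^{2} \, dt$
$- \frac{128}{25}$

Consider the simpler parametrised integral
$$J(a) = \int_{0}^{1} - 5 t^{a} \, dt = - \frac{5}{a + 1}.$$

Differentiating under the integral sign brings down a factor of $\ln t$:
$$\frac{dJ}{da} = \int_{0}^{1} - 5 t^{a} \log{\left(t \right)} \, dt = \frac{5}{\left(a + 1\right)^{2}}.$$

Repeating twice in total — each differentiation brings down another $\ln t$ — gives
$$\frac{d^{2}J}{da^{2}} = \int_{0}^{1} - 5 t^{a} \log{\left(t \right)}^{2} \, dt = - \frac{10}{\left(a + 1\right)^{3}},$$
and the integrand here is exactly the target integrand, so $I = - \frac{10}{\left(a + 1\right)^{3}}$.

Setting $a = \frac{1}{4}$:
$$I = - \frac{128}{25}.$$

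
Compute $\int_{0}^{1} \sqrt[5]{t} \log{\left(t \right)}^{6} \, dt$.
$\frac{390625}{1944}$

Start from the elementary integral
$$J(a) = \int_{0}^{1} t^{a} \, dt = \frac{1}{a + 1}.$$

Differentiating under the integral sign brings down a factor of $\ln t$:
$$\frac{dJ}{da} = \int_{0}^{1} t^{a} \log{\left(t \right)} \, dt = - \frac{1}{\left(a + 1\right)^{2}}.$$

Repeating $6$ times in total — each differentiation brings down another $\ln t$ — gives
$$\frac{d^{6}J}{da^{6}} = \int_{0}^{1} t^{a} \log{\left(t \right)}^{6} \, dt = \frac{720}{\left(a + 1\right)^{7}},$$
and the integrand here is exactly the target integrand, so $I = \frac{720}{\left(a + 1\right)^{7}}$.

Setting $a = \frac{1}{5}$:
$$I = \frac{390625}{1944}.$$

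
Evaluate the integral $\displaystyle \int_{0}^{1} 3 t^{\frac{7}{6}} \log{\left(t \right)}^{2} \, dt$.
$\frac{1296}{2197}$

Begin with the known integral
$$J(a) = \int_{0}^{1} 3 t^{a} \, dt = \frac{3}{a + 1}.$$

Differentiating under the integral sign brings down a factor of $\ln t$:
$$\frac{dJ}{da} = \int_{0}^{1} 3 t^{a} \log{\left(t \right)} \, dt = - \frac{3}{\left(a + 1\right)^{2}}.$$

Repeating twice in total — each differentiation brings down another $\ln t$ — gives
$$\frac{d^{2}J}{da^{2}} = \int_{0}^{1} 3 t^{a} \log{\left(t \right)}^{2} \, dt = \frac{6}{\left(a + 1\right)^{3}},$$
and the integrand here is exactly the target integrand, so $I = \frac{6}{\left(a + 1\right)^{3}}$.

Setting $a = \frac{7}{6}$:
$$I = \frac{1296}{2197}.$$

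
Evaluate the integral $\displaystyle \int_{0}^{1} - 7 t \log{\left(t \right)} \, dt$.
$\frac{7}{4}$

Consider the simpler parametrised integral
$$J(a) = \int_{0}^{1} - 7 t^{a} \, dt = - \frac{7}{a + 1}.$$

Differentiating under the integral sign brings down a factor of $\ln t$:
$$\frac{dJ}{da} = \int_{0}^{1} - 7 t^{a} \log{\left(t \right)} \, dt = \frac{7}{\left(a + 1\right)^{2}}.$$

The integral on the left is $I$, so $I = \frac{7}{\left(a + 1\right)^{2}}$.

Setting $a = 1$:
$$I = \frac{7}{4}.$$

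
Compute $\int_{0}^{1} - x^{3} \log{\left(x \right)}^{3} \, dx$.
$\frac{3}{128}$

Start from the elementary integral
$$J(a) = \int_{0}^{1} - x^{a} \, dx = - \frac{1}{a + 1}.$$

Differentiating under the integral sign brings down a factor of $\ln x$:
$$\frac{dJ}{da} = \int_{0}^{1} - x^{a} \log{\left(x \right)} \, dx = \frac{1}{\left(a + 1\right)^{2}}.$$

Repeating $3$ times in total — each differentiation brings down another $\ln x$ — gives
$$\frac{d^{3}J}{da^{3}} = \int_{0}^{1} - x^{a} \log{\left(x \right)}^{3} \, dx = \frac{6}{\left(a + 1\right)^{4}},$$
and the integrand here is exactly the target integrand, so $I = \frac{6}{\left(a + 1\right)^{4}}$.

Setting $a = 3$:
$$I = \frac{3}{128}.$$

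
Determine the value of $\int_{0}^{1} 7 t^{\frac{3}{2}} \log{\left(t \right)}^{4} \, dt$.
$\frac{5376}{3125}$

Begin with the known integral
$$J(a) = \int_{0}^{1} 7 t^{a} \, dt = \frac{7}{a + 1}.$$

Differentiating under the integral sign brings down a factor of $\ln t$:
$$\frac{dJ}{da} = \int_{0}^{1} 7 t^{a} \log{\left(t \right)} \, dt = - \frac{7}{\left(a + 1\right)^{2}}.$$

Repeating $4$ times in total — each differentiation brings down another $\ln t$ — gives
$$\frac{d^{4}J}{da^{4}} = \int_{0}^{1} 7 t^{a} \log{\left(t \right)}^{4} \, dt = \frac{168}{\left(a + 1\right)^{5}},$$
and the integrand here is exactly the target integrand, so $I = \frac{168}{\left(a + 1\right)^{5}}$.

Setting $a = \frac{3}{2}$:
$$I = \frac{5376}{3125}.$$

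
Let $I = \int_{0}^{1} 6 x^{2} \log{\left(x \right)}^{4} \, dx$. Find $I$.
$\frac{16}{27}$

Start from the elementary integral
$$J(a) = \int_{0}^{1} 6 x^{a} \, dx = \frac{6}{a + 1}.$$

Differentiating under the integral sign brings down a factor of $\ln x$:
$$\frac{dJ}{da} = \int_{0}^{1} 6 x^{a} \log{\left(x \right)} \, dx = - \frac{6}{\left(a + 1\right)^{2}}.$$

Repeating $4$ times in total — each differentiation brings down another $\ln x$ — gives
$$\frac{d^{4}J}{da^{4}} = \int_{0}^{1} 6 x^{a} \log{\left(x \right)}^{4} \, dx = \frac{144}{\left(a + 1\right)^{5}},$$
and the integrand here is exactly the target integrand, so $I = \frac{144}{\left(a + 1\right)^{5}}$.

Setting $a = 2$:
$$I = \frac{16}{27}.$$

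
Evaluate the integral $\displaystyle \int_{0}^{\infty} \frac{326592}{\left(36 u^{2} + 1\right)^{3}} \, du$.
$10206 \pi$

Recall the elementary integral
$$J(a) = \int_{0}^{\infty} \frac{7}{a^{2} + u^{2}} \, du = \frac{7 \pi}{2 a}.$$

Differentiating under the integral sign with respect to $a$,
$$\frac{dJ}{da} = \int_{0}^{\infty} - \frac{14 a}{\left(a^{2} + u^{2}\right)^{2}} \, du = - \frac{7 \pi}{2 a^{2}},$$
so $\int_{0}^{\infty} \frac{7}{\left(a^{2} + u^{2}\right)^{2}} \, du = \frac{7 \pi}{4 a^{3}}$.

Repeating — each differentiation of $1/(u^2+a^2)^j$ produces $-2ja/(u^2+a^2)^{j+1}$ — and dividing through by $-2ja$ at each step yields, after $2$ differentiations in total,
$$\int_{0}^{\infty} \frac{7}{\left(a^{2} + u^{2}\right)^{3}} \, du = \frac{21 \pi}{16 a^{5}}.$$

Setting $a = \frac{1}{6}$:
$$I = 10206 \pi.$$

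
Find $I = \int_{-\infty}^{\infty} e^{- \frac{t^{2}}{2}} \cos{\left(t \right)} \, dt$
$\frac{\sqrt{2} \sqrt{\pi}}{e^{\frac{1}{2}}}$

Define $I(b) = \int_{-\infty}^{\infty} e^{- \frac{t^{2}}{2}} \cos{\left(b t \right)} \, dt$.

Differentiating under the integral sign,
$$I'(b) = \int_{-\infty}^{\infty} - t e^{- \frac{t^{2}}{2}} \sin{\left(b t \right)} \, dt.$$

Integrate $\int_{-\infty}^{\infty} t \sin(b t)\, e^{- \frac{t^{2}}{2}}\, dt$ by parts with $u = \sin(b t)$ and $dv = t\, e^{- \frac{t^{2}}{2}}\, dt$, giving $v = - e^{- \frac{t^{2}}{2}}$. The boundary term vanishes and
$$\int_{-\infty}^{\infty} t \sin(b t)\, e^{- \frac{t^{2}}{2}}\, dt = b \int_{-\infty}^{\infty} \cos(b t)\, e^{- \frac{t^{2}}{2}}\, dt,$$
so $I'(b) = - b\, I(b)$.

This is a separable first-order ODE; solving with the initial condition $I(0) = \int_{-\infty}^{\infty} e^{- \frac{t^{2}}{2}}\,dt = \sqrt{2} \sqrt{\pi}$ gives
$$I(b) = \sqrt{2} \sqrt{\pi} e^{- \frac{b^{2}}{2}}.$$

Setting $b = 1$:
$$I = \frac{\sqrt{2} \sqrt{\pi}}{e^{\frac{1}{2}}}.$$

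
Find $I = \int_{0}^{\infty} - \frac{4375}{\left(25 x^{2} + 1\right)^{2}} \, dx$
$- \frac{875 \pi}{4}$

Start from the standard arctangent integral
$$J(a) = \int_{0}^{\infty} - \frac{7}{a^{2} + x^{2}} \, dx = - \frac{7 \pi}{2 a}.$$

Differentiating under the integral sign with respect to $a$,
$$\frac{dJ}{da} = \int_{0}^{\infty} \frac{14 a}{\left(a^{2} + x^{2}\right)^{2}} \, dx = \frac{7 \pi}{2 a^{2}},$$
so $\int_{0}^{\infty} - \frac{7}{\left(a^{2} + x^{2}\right)^{2}} \, dx = - \frac{7 \pi}{4 a^{3}}$.

Setting $a = \frac{1}{5}$:
$$I = - \frac{875 \pi}{4}.$$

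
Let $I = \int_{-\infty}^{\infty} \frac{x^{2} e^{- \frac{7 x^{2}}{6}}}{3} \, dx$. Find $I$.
$\frac{\sqrt{42} \sqrt{\pi}}{49}$

Start from the elementary integral
$$J(a) = \int_{-\infty}^{\infty} \frac{e^{- a x^{2}}}{3} \, dx = \frac{\sqrt{\pi}}{3 \sqrt{a}}.$$

Differentiating under the integral sign brings down a factor of $(-x^2)$:
$$\frac{dJ}{da} = \int_{-\infty}^{\infty} - \frac{x^{2} e^{- a x^{2}}}{3} \, dx = - \frac{\sqrt{\pi}}{6 a^{\frac{3}{2}}}.$$

The integral on the left is $-I$, so $I = \frac{\sqrt{\pi}}{6 a^{\frac{3}{2}}}$.

Setting $a = \frac{7}{6}$:
$$I = \frac{\sqrt{42} \sqrt{\pi}}{49}.$$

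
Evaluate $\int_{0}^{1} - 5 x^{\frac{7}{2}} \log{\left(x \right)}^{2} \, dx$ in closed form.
$- \frac{80}{729}$

Consider the simpler parametrised integral
$$J(a) = \int_{0}^{1} - 5 x^{a} \, dx = - \frac{5}{a + 1}.$$

Differentiating under the integral sign brings down a factor of $\ln x$:
$$\frac{dJ}{da} = \int_{0}^{1} - 5 x^{a} \log{\left(x \right)} \, dx = \frac{5}{\left(a + 1\right)^{2}}.$$

Repeating twice in total — each differentiation brings down another $\ln x$ — gives
$$\frac{d^{2}J}{da^{2}} = \int_{0}^{1} - 5 x^{a} \log{\left(x \right)}^{2} \, dx = - \frac{10}{\left(a + 1\right)^{3}},$$
and the integrand here is exactly the target integrand, so $I = - \frac{10}{\left(a + 1\right)^{3}}$.

Setting $a = \frac{7}{2}$:
$$I = - \frac{80}{729}.$$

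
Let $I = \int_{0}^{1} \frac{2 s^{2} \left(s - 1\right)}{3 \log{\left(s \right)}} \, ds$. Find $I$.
$\log{\left(\frac{2 \sqrt[3]{6}}{3} \right)}$

Replace the exponent $2$ by a parameter $a$: let $I(a) = \int_{0}^{1} \frac{2 \left(s^{3} - s^{a}\right)}{3 \log{\left(s \right)}} \, ds$.

Since $\dfrac{\partial}{\partial a}\,s^{a} = s^{a} \ln s$, the $\ln s$ in the denominator cancels and
$$\frac{dI}{da} = \int_{0}^{1} - \frac{2}{3} s^{a} \, ds = - \frac{2}{3} \left[\frac{s^{a+1}}{a+1}\right]_0^1 = - \frac{2}{3 a + 3}.$$

Integrating with respect to $a$ gives $I(a) = - \frac{2 \log{\left(a + 1 \right)}}{3} + \frac{4 \log{\left(2 \right)}}{3} + C$.

At $a = 3$ the integrand is identically $0$, so $I(3) = 0$. The closed form gives $0$, hence $C = 0$.

Setting $a = 2$:
$$I = \log{\left(\frac{2 \sqrt[3]{6}}{3} \right)}.$$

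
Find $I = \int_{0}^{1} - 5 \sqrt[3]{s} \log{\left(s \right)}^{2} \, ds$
$- \frac{135}{32}$

Consider the simpler parametrised integral
$$J(a) = \int_{0}^{1} - 5 s^{a} \, ds = - \frac{5}{a + 1}.$$

Differentiating under the integral sign brings down a factor of $\ln s$:
$$\frac{dJ}{da} = \int_{0}^{1} - 5 s^{a} \log{\left(s \right)} \, ds = \frac{5}{\left(a + 1\right)^{2}}.$$

Repeating twice in total — each differentiation brings down another $\ln s$ — gives
$$\frac{d^{2}J}{da^{2}} = \int_{0}^{1} - 5 s^{a} \log{\left(s \right)}^{2} \, ds = - \frac{10}{\left(a + 1\right)^{3}},$$
and the integrand here is exactly the target integrand, so $I = - \frac{10}{\left(a + 1\right)^{3}}$.

Setting $a = \frac{1}{3}$:
$$I = - \frac{135}{32}.$$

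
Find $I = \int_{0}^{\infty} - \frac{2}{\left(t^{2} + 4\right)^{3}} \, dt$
$- \frac{3 \pi}{256}$

Start from the standard arctangent integral
$$J(a) = \int_{0}^{\infty} - \frac{2}{a^{2} + t^{2}} \, dt = - \frac{\pi}{a}.$$

Differentiating under the integral sign with respect to $a$,
$$\frac{dJ}{da} = \int_{0}^{\infty} \frac{4 a}{\left(a^{2} + t^{2}\right)^{2}} \, dt = \frac{\pi}{a^{2}},$$
so $\int_{0}^{\infty} - \frac{2}{\left(a^{2} + t^{2}\right)^{2}} \, dt = - \frac{\pi}{2 a^{3}}$.

Repeating — each differentiation of $1/(t^2+a^2)^j$ produces $-2ja/(t^2+a^2)^{j+1}$ — and dividing through by $-2ja$ at each step yields, after $2$ differentiations in total,
$$\int_{0}^{\infty} - \frac{2}{\left(a^{2} + t^{2}\right)^{3}} \, dt = - \frac{3 \pi}{8 a^{5}}.$$

Setting $a = 2$:
$$I = - \frac{3 \pi}{256}.$$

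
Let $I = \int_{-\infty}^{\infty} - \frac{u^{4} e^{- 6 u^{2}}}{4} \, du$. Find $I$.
$- \frac{\sqrt{6} \sqrt{\pi}}{1152}$

Consider the simpler parametrised integral
$$J(a) = \int_{-\infty}^{\infty} - \frac{e^{- a u^{2}}}{4} \, du = - \frac{\sqrt{\pi}}{4 \sqrt{a}}.$$

Differentiating under the integral sign brings down a factor of $(-u^2)$:
$$\frac{dJ}{da} = \int_{-\infty}^{\infty} \frac{u^{2} e^{- a u^{2}}}{4} \, du = \frac{\sqrt{\pi}}{8 a^{\frac{3}{2}}}.$$

Repeating twice in total — each differentiation brings down another $(-u^2)$ — gives
$$\frac{d^{2}J}{da^{2}} = \int_{-\infty}^{\infty} - \frac{u^{4} e^{- a u^{2}}}{4} \, du = - \frac{3 \sqrt{\pi}}{16 a^{\frac{5}{2}}},$$
and the integrand here is exactly the target integrand, so $I = - \frac{3 \sqrt{\pi}}{16 a^{\frac{5}{2}}}$.

Setting $a = 6$:
$$I = - \frac{\sqrt{6} \sqrt{\pi}}{1152}.$$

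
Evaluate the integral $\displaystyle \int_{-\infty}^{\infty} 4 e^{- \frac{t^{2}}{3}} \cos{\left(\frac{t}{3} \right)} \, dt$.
$\frac{4 \sqrt{3} \sqrt{\pi}}{e^{\frac{1}{12}}}$

Treat the cosine frequency as a parameter and define $I(b) = \int_{-\infty}^{\infty} 4 e^{- \frac{t^{2}}{3}} \cos{\left(b t \right)} \, dt$.

Differentiating under the integral sign,
$$I'(b) = \int_{-\infty}^{\infty} - 4 t e^{- \frac{t^{2}}{3}} \sin{\left(b t \right)} \, dt.$$

Integrate $\int_{-\infty}^{\infty} t \sin(b t)\, e^{- \frac{t^{2}}{3}}\, dt$ by parts with $u = \sin(b t)$ and $dv = t\, e^{- \frac{t^{2}}{3}}\, dt$, giving $v = - \frac{3 e^{- \frac{t^{2}}{3}}}{2}$. The boundary term vanishes and
$$\int_{-\infty}^{\infty} t \sin(b t)\, e^{- \frac{t^{2}}{3}}\, dt = \frac{3 b}{2} \int_{-\infty}^{\infty} \cos(b t)\, e^{- \frac{t^{2}}{3}}\, dt,$$
so $I'(b) = - \frac{3 b}{2}\, I(b)$.

This is a separable first-order ODE; solving with the initial condition $I(0) = \int_{-\infty}^{\infty} 4 e^{- \frac{t^{2}}{3}}\,dt = 4 \sqrt{3} \sqrt{\pi}$ gives
$$I(b) = 4 \sqrt{3} \sqrt{\pi} e^{- \frac{3 b^{2}}{4}}.$$

Setting $b = \frac{1}{3}$:
$$I = \frac{4 \sqrt{3} \sqrt{\pi}}{e^{\frac{1}{12}}}.$$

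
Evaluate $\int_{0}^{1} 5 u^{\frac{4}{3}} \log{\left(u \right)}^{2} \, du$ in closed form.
$\frac{270}{343}$

Consider the simpler parametrised integral
$$J(a) = \int_{0}^{1} 5 u^{a} \, du = \frac{5}{a + 1}.$$

Differentiating under the integral sign brings down a factor of $\ln u$:
$$\frac{dJ}{da} = \int_{0}^{1} 5 u^{a} \log{\left(u \right)} \, du = - \frac{5}{\left(a + 1\right)^{2}}.$$

Repeating twice in total — each differentiation brings down another $\ln u$ — gives
$$\frac{d^{2}J}{da^{2}} = \int_{0}^{1} 5 u^{a} \log{\left(u \right)}^{2} \, du = \frac{10}{\left(a + 1\right)^{3}},$$
and the integrand here is exactly the target integrand, so $I = \frac{10}{\left(a + 1\right)^{3}}$.

Setting $a = \frac{4}{3}$:
$$I = \frac{270}{343}.$$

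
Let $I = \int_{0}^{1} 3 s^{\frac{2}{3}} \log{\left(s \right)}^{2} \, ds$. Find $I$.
$\frac{162}{125}$

Begin with the known integral
$$J(a) = \int_{0}^{1} 3 s^{a} \, ds = \frac{3}{a + 1}.$$

Differentiating under the integral sign brings down a factor of $\ln s$:
$$\frac{dJ}{da} = \int_{0}^{1} 3 s^{a} \log{\left(s \right)} \, ds = - \frac{3}{\left(a + 1\right)^{2}}.$$

Repeating twice in total — each differentiation brings down another $\ln s$ — gives
$$\frac{d^{2}J}{da^{2}} = \int_{0}^{1} 3 s^{a} \log{\left(s \right)}^{2} \, ds = \frac{6}{\left(a + 1\right)^{3}},$$
and the integrand here is exactly the target integrand, so $I = \frac{6}{\left(a + 1\right)^{3}}$.

Setting $a = \frac{2}{3}$:
$$I = \frac{162}{125}.$$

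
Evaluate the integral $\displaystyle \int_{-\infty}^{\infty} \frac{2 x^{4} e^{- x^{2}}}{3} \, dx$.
$\frac{\sqrt{\pi}}{2}$

Start from the elementary integral
$$J(a) = \int_{-\infty}^{\infty} \frac{2 e^{- a x^{2}}}{3} \, dx = \frac{2 \sqrt{\pi}}{3 \sqrt{a}}.$$

Differentiating under the integral sign brings down a factor of $(-x^2)$:
$$\frac{dJ}{da} = \int_{-\infty}^{\infty} - \frac{2 x^{2} e^{- a x^{2}}}{3} \, dx = - \frac{\sqrt{\pi}}{3 a^{\frac{3}{2}}}.$$

Repeating twice in total — each differentiation brings down another $(-x^2)$ — gives
$$\frac{d^{2}J}{da^{2}} = \int_{-\infty}^{\infty} \frac{2 x^{4} e^{- a x^{2}}}{3} \, dx = \frac{\sqrt{\pi}}{2 a^{\frac{5}{2}}},$$
and the integrand here is exactly the target integrand, so $I = \frac{\sqrt{\pi}}{2 a^{\frac{5}{2}}}$.

Setting $a = 1$:
$$I = \frac{\sqrt{\pi}}{2}.$$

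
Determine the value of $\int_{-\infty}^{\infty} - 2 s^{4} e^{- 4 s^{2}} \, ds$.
$- \frac{3 \sqrt{\pi}}{64}$

Begin with the known integral
$$J(a) = \int_{-\infty}^{\infty} - 2 e^{- a s^{2}} \, ds = - \frac{2 \sqrt{\pi}}{\sqrt{a}}.$$

Differentiating under the integral sign brings down a factor of $(-s^2)$:
$$\frac{dJ}{da} = \int_{-\infty}^{\infty} 2 s^{2} e^{- a s^{2}} \, ds = \frac{\sqrt{\pi}}{a^{\frac{3}{2}}}.$$

Repeating twice in total — each differentiation brings down another $(-s^2)$ — gives
$$\frac{d^{2}J}{da^{2}} = \int_{-\infty}^{\infty} - 2 s^{4} e^{- a s^{2}} \, ds = - \frac{3 \sqrt{\pi}}{2 a^{\frac{5}{2}}},$$
and the integrand here is exactly the target integrand, so $I = - \frac{3 \sqrt{\pi}}{2 a^{\frac{5}{2}}}$.

Setting $a = 4$:
$$I = - \frac{3 \sqrt{\pi}}{64}.$$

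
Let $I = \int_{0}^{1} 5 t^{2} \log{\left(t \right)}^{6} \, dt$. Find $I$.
$\frac{400}{243}$

Consider the simpler parametrised integral
$$J(a) = \int_{0}^{1} 5 t^{a} \, dt = \frac{5}{a + 1}.$$

Differentiating under the integral sign brings down a factor of $\ln t$:
$$\frac{dJ}{da} = \int_{0}^{1} 5 t^{a} \log{\left(t \right)} \, dt = - \frac{5}{\left(a + 1\right)^{2}}.$$

Repeating $6$ times in total — each differentiation brings down another $\ln t$ — gives
$$\frac{d^{6}J}{da^{6}} = \int_{0}^{1} 5 t^{a} \log{\left(t \right)}^{6} \, dt = \frac{3600}{\left(a + 1\right)^{7}},$$
and the integrand here is exactly the target integrand, so $I = \frac{3600}{\left(a + 1\right)^{7}}$.

Setting $a = 2$:
$$I = \frac{400}{243}.$$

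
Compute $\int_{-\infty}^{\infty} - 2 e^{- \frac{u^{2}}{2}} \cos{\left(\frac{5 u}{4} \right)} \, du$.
$- \frac{2 \sqrt{2} \sqrt{\pi}}{e^{\frac{25}{32}}}$

Let $b$ denote the cosine frequency and define $I(b) = \int_{-\infty}^{\infty} - 2 e^{- \frac{u^{2}}{2}} \cos{\left(b u \right)} \, du$.

Differentiating under the integral sign,
$$I'(b) = \int_{-\infty}^{\infty} 2 u e^{- \frac{u^{2}}{2}} \sin{\left(b u \right)} \, du.$$

Integrate $\int_{-\infty}^{\infty} u \sin(b u)\, e^{- \frac{u^{2}}{2}}\, du$ by parts with $w = \sin(b u)$ and $dv = u\, e^{- \frac{u^{2}}{2}}\, du$, giving $v = - e^{- \frac{u^{2}}{2}}$. The boundary term vanishes and
$$\int_{-\infty}^{\infty} u \sin(b u)\, e^{- \frac{u^{2}}{2}}\, du = b \int_{-\infty}^{\infty} \cos(b u)\, e^{- \frac{u^{2}}{2}}\, du,$$
so $I'(b) = - b\, I(b)$.

This is a separable first-order ODE; solving with the initial condition $I(0) = \int_{-\infty}^{\infty} - 2 e^{- \frac{u^{2}}{2}}\,du = - 2 \sqrt{2} \sqrt{\pi}$ gives
$$I(b) = - 2 \sqrt{2} \sqrt{\pi} e^{- \frac{b^{2}}{2}}.$$

Setting $b = \frac{5}{4}$:
$$I = - \frac{2 \sqrt{2} \sqrt{\pi}}{e^{\frac{25}{32}}}.$$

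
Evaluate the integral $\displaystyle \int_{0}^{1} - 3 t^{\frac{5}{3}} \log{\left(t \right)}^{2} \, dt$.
$- \frac{81}{256}$

Consider the simpler parametrised integral
$$J(a) = \int_{0}^{1} - 3 t^{a} \, dt = - \frac{3}{a + 1}.$$

Differentiating under the integral sign brings down a factor of $\ln t$:
$$\frac{dJ}{da} = \int_{0}^{1} - 3 t^{a} \log{\left(t \right)} \, dt = \frac{3}{\left(a + 1\right)^{2}}.$$

Repeating twice in total — each differentiation brings down another $\ln t$ — gives
$$\frac{d^{2}J}{da^{2}} = \int_{0}^{1} - 3 t^{a} \log{\left(t \right)}^{2} \, dt = - \frac{6}{\left(a + 1\right)^{3}},$$
and the integrand here is exactly the target integrand, so $I = - \frac{6}{\left(a + 1\right)^{3}}$.

Setting $a = \frac{5}{3}$:
$$I = - \frac{81}{256}.$$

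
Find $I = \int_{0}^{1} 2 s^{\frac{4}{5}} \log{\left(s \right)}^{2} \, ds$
$\frac{500}{729}$

Begin with the known integral
$$J(a) = \int_{0}^{1} 2 s^{a} \, ds = \frac{2}{a + 1}.$$

Differentiating under the integral sign brings down a factor of $\ln s$:
$$\frac{dJ}{da} = \int_{0}^{1} 2 s^{a} \log{\left(s \right)} \, ds = - \frac{2}{\left(a + 1\right)^{2}}.$$

Repeating twice in total — each differentiation brings down another $\ln s$ — gives
$$\frac{d^{2}J}{da^{2}} = \int_{0}^{1} 2 s^{a} \log{\left(s \right)}^{2} \, ds = \frac{4}{\left(a + 1\right)^{3}},$$
and the integrand here is exactly the target integrand, so $I = \frac{4}{\left(a + 1\right)^{3}}$.

Setting $a = \frac{4}{5}$:
$$I = \frac{500}{729}.$$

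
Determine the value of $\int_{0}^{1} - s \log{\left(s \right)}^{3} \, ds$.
$\frac{3}{8}$

Begin with the known integral
$$J(a) = \int_{0}^{1} - s^{a} \, ds = - \frac{1}{a + 1}.$$

Differentiating under the integral sign brings down a factor of $\ln s$:
$$\frac{dJ}{da} = \int_{0}^{1} - s^{a} \log{\left(s \right)} \, ds = \frac{1}{\left(a + 1\right)^{2}}.$$

Repeating $3$ times in total — each differentiation brings down another $\ln s$ — gives
$$\frac{d^{3}J}{da^{3}} = \int_{0}^{1} - s^{a} \log{\left(s \right)}^{3} \, ds = \frac{6}{\left(a + 1\right)^{4}},$$
and the integrand here is exactly the target integrand, so $I = \frac{6}{\left(a + 1\right)^{4}}$.

Setting $a = 1$:
$$I = \frac{3}{8}.$$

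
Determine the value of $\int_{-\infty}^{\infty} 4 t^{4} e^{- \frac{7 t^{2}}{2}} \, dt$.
$\frac{12 \sqrt{14} \sqrt{\pi}}{343}$

Consider the simpler parametrised integral
$$J(a) = \int_{-\infty}^{\infty} 4 e^{- a t^{2}} \, dt = \frac{4 \sqrt{\pi}}{\sqrt{a}}.$$

Differentiating under the integral sign brings down a factor of $(-t^2)$:
$$\frac{dJ}{da} = \int_{-\infty}^{\infty} - 4 t^{2} e^{- a t^{2}} \, dt = - \frac{2 \sqrt{\pi}}{a^{\frac{3}{2}}}.$$

Repeating twice in total — each differentiation brings down another $(-t^2)$ — gives
$$\frac{d^{2}J}{da^{2}} = \int_{-\infty}^{\infty} 4 t^{4} e^{- a t^{2}} \, dt = \frac{3 \sqrt{\pi}}{a^{\frac{5}{2}}},$$
and the integrand here is exactly the target integrand, so $I = \frac{3 \sqrt{\pi}}{a^{\frac{5}{2}}}$.

Setting $a = \frac{7}{2}$:
$$I = \frac{12 \sqrt{14} \sqrt{\pi}}{343}.$$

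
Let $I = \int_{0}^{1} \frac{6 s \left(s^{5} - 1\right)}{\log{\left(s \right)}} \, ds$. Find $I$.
$\log{\left(\frac{117649}{64} \right)}$

Consider the one-parameter family: let $I(a) = \int_{0}^{1} \frac{6 \left(s^{6} - s^{a}\right)}{\log{\left(s \right)}} \, ds$.

Since $\dfrac{\partial}{\partial a}\,s^{a} = s^{a} \ln s$, the $\ln s$ in the denominator cancels and
$$\frac{dI}{da} = \int_{0}^{1} -6 s^{a} \, ds = -6 \left[\frac{s^{a+1}}{a+1}\right]_0^1 = - \frac{6}{a + 1}.$$

Integrating with respect to $a$ gives $I(a) = \log{\left(\frac{117649}{\left(a + 1\right)^{6}} \right)} + C$.

At $a = 6$ the integrand is identically $0$, so $I(6) = 0$. The closed form gives $0$, hence $C = 0$.

Setting $a = 1$:
$$I = \log{\left(\frac{117649}{64} \right)}.$$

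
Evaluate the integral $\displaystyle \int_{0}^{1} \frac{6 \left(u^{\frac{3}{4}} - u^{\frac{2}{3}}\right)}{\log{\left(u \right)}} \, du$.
$- \log{\left(\frac{64000000}{85766121} \right)}$

Consider the one-parameter family: let $I(a) = \int_{0}^{1} \frac{6 \left(u^{\frac{3}{4}} - u^{a}\right)}{\log{\left(u \right)}} \, du$.

Since $\dfrac{\partial}{\partial a}\,u^{a} = u^{a} \ln u$, the $\ln u$ in the denominator cancels and
$$\frac{dI}{da} = \int_{0}^{1} -6 u^{a} \, du = -6 \left[\frac{u^{a+1}}{a+1}\right]_0^1 = - \frac{6}{a + 1}.$$

Integrating with respect to $a$ gives $I(a) = - \log{\left(\frac{4096 \left(a + 1\right)^{6}}{117649} \right)} + C$.

At $a = \frac{3}{4}$ the integrand is identically $0$, so $I(\frac{3}{4}) = 0$. The closed form gives $0$, hence $C = 0$.

Setting $a = \frac{2}{3}$:
$$I = - \log{\left(\frac{64000000}{85766121} \right)}.$$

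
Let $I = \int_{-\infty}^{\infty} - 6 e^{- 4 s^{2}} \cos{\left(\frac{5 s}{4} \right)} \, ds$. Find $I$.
$- \frac{3 \sqrt{\pi}}{e^{\frac{25}{256}}}$

Define $I(b) = \int_{-\infty}^{\infty} - 6 e^{- 4 s^{2}} \cos{\left(b s \right)} \, ds$.

Differentiating under the integral sign,
$$I'(b) = \int_{-\infty}^{\infty} 6 s e^{- 4 s^{2}} \sin{\left(b s \right)} \, ds.$$

Integrate $\int_{-\infty}^{\infty} s \sin(b s)\, e^{- 4 s^{2}}\, ds$ by parts with $u = \sin(b s)$ and $dv = s\, e^{- 4 s^{2}}\, ds$, giving $v = - \frac{e^{- 4 s^{2}}}{8}$. The boundary term vanishes and
$$\int_{-\infty}^{\infty} s \sin(b s)\, e^{- 4 s^{2}}\, ds = \frac{b}{8} \int_{-\infty}^{\infty} \cos(b s)\, e^{- 4 s^{2}}\, ds,$$
so $I'(b) = - \frac{b}{8}\, I(b)$.

This is a separable first-order ODE; solving with the initial condition $I(0) = \int_{-\infty}^{\infty} - 6 e^{- 4 s^{2}}\,ds = - 3 \sqrt{\pi}$ gives
$$I(b) = - 3 \sqrt{\pi} e^{- \frac{b^{2}}{16}}.$$

Setting $b = \frac{5}{4}$:
$$I = - \frac{3 \sqrt{\pi}}{e^{\frac{25}{256}}}.$$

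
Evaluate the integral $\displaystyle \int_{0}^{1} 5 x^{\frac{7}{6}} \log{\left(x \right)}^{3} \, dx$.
$- \frac{38880}{28561}$

Consider the simpler parametrised integral
$$J(a) = \int_{0}^{1} 5 x^{a} \, dx = \frac{5}{a + 1}.$$

Differentiating under the integral sign brings down a factor of $\ln x$:
$$\frac{dJ}{da} = \int_{0}^{1} 5 x^{a} \log{\left(x \right)} \, dx = - \frac{5}{\left(a + 1\right)^{2}}.$$

Repeating $3$ times in total — each differentiation brings down another $\ln x$ — gives
$$\frac{d^{3}J}{da^{3}} = \int_{0}^{1} 5 x^{a} \log{\left(x \right)}^{3} \, dx = - \frac{30}{\left(a + 1\right)^{4}},$$
and the integrand here is exactly the target integrand, so $I = - \frac{30}{\left(a + 1\right)^{4}}$.

Setting $a = \frac{7}{6}$:
$$I = - \frac{38880}{28561}.$$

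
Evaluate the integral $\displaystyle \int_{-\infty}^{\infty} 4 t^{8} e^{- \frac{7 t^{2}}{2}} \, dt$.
$\frac{60 \sqrt{14} \sqrt{\pi}}{2401}$

Begin with the known integral
$$J(a) = \int_{-\infty}^{\infty} 4 e^{- a t^{2}} \, dt = \frac{4 \sqrt{\pi}}{\sqrt{a}}.$$

Differentiating under the integral sign brings down a factor of $(-t^2)$:
$$\frac{dJ}{da} = \int_{-\infty}^{\infty} - 4 t^{2} e^{- a t^{2}} \, dt = - \frac{2 \sqrt{\pi}}{a^{\frac{3}{2}}}.$$

Repeating $4$ times in total — each differentiation brings down another $(-t^2)$ — gives
$$\frac{d^{4}J}{da^{4}} = \int_{-\infty}^{\infty} 4 t^{8} e^{- a t^{2}} \, dt = \frac{105 \sqrt{\pi}}{4 a^{\frac{9}{2}}},$$
and the integrand here is exactly the target integrand, so $I = \frac{105 \sqrt{\pi}}{4 a^{\frac{9}{2}}}$.

Setting $a = \frac{7}{2}$:
$$I = \frac{60 \sqrt{14} \sqrt{\pi}}{2401}.$$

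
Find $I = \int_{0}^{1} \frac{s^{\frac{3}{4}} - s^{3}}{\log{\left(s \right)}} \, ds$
$\log{\left(\frac{7}{16} \right)}$

Replace the exponent $\frac{3}{4}$ by a parameter $a$: let $I(a) = \int_{0}^{1} \frac{- s^{3} + s^{a}}{\log{\left(s \right)}} \, ds$.

Since $\dfrac{\partial}{\partial a}\,s^{a} = s^{a} \ln s$, the $\ln s$ in the denominator cancels and
$$\frac{dI}{da} = \int_{0}^{1} s^{a} \, ds = \left[\frac{s^{a+1}}{a+1}\right]_0^1 = \frac{1}{a + 1}.$$

Integrating with respect to $a$ gives $I(a) = \log{\left(\frac{a}{4} + \frac{1}{4} \right)} + C$.

At $a = 3$ the integrand is identically $0$, so $I(3) = 0$. The closed form gives $0$, hence $C = 0$.

Setting $a = \frac{3}{4}$:
$$I = \log{\left(\frac{7}{16} \right)}.$$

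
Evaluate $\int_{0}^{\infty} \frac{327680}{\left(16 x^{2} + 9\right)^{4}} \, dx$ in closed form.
$\frac{12800 \pi}{2187}$

Start from the standard arctangent integral
$$J(a) = \int_{0}^{\infty} \frac{5}{a^{2} + x^{2}} \, dx = \frac{5 \pi}{2 a}.$$

Differentiating under the integral sign with respect to $a$,
$$\frac{dJ}{da} = \int_{0}^{\infty} - \frac{10 a}{\left(a^{2} + x^{2}\right)^{2}} \, dx = - \frac{5 \pi}{2 a^{2}},$$
so $\int_{0}^{\infty} \frac{5}{\left(a^{2} + x^{2}\right)^{2}} \, dx = \frac{5 \pi}{4 a^{3}}$.

Repeating — each differentiation of $1/(x^2+a^2)^j$ produces $-2ja/(x^2+a^2)^{j+1}$ — and dividing through by $-2ja$ at each step yields, after $3$ differentiations in total,
$$\int_{0}^{\infty} \frac{5}{\left(a^{2} + x^{2}\right)^{4}} \, dx = \frac{25 \pi}{32 a^{7}}.$$

Setting $a = \frac{3}{4}$:
$$I = \frac{12800 \pi}{2187}.$$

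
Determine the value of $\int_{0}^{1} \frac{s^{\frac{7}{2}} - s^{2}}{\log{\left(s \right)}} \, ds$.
$\log{\left(\frac{3}{2} \right)}$

Introduce a parameter $a$ in the exponent: let $I(a) = \int_{0}^{1} \frac{- s^{2} + s^{a}}{\log{\left(s \right)}} \, ds$.

Since $\dfrac{\partial}{\partial a}\,s^{a} = s^{a} \ln s$, the $\ln s$ in the denominator cancels and
$$\frac{dI}{da} = \int_{0}^{1} s^{a} \, ds = \left[\frac{s^{a+1}}{a+1}\right]_0^1 = \frac{1}{a + 1}.$$

Integrating with respect to $a$ gives $I(a) = \log{\left(\frac{a}{3} + \frac{1}{3} \right)} + C$.

At $a = 2$ the integrand is identically $0$, so $I(2) = 0$. The closed form gives $0$, hence $C = 0$.

Setting $a = \frac{7}{2}$:
$$I = \log{\left(\frac{3}{2} \right)}.$$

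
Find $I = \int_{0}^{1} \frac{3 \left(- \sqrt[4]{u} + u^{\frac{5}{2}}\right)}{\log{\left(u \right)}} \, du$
$\log{\left(\frac{2744}{125} \right)}$

Replace the exponent $\frac{5}{2}$ by a parameter $a$: let $I(a) = \int_{0}^{1} \frac{3 \left(- \sqrt[4]{u} + u^{a}\right)}{\log{\left(u \right)}} \, du$.

Since $\dfrac{\partial}{\partial a}\,u^{a} = u^{a} \ln u$, the $\ln u$ in the denominator cancels and
$$\frac{dI}{da} = \int_{0}^{1} 3 u^{a} \, du = 3 \left[\frac{u^{a+1}}{a+1}\right]_0^1 = \frac{3}{a + 1}.$$

Integrating with respect to $a$ gives $I(a) = \log{\left(\frac{64 \left(a + 1\right)^{3}}{125} \right)} + C$.

At $a = \frac{1}{4}$ the integrand is identically $0$, so $I(\frac{1}{4}) = 0$. The closed form gives $0$, hence $C = 0$.

Setting $a = \frac{5}{2}$:
$$I = \log{\left(\frac{2744}{125} \right)}.$$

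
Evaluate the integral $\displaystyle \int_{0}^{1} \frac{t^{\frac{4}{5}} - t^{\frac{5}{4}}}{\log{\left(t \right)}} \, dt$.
$- \log{\left(\frac{5}{4} \right)}$

Consider the one-parameter family: let $I(a) = \int_{0}^{1} \frac{t^{\frac{4}{5}} - t^{a}}{\log{\left(t \right)}} \, dt$.

Since $\dfrac{\partial}{\partial a}\,t^{a} = t^{a} \ln t$, the $\ln t$ in the denominator cancels and
$$\frac{dI}{da} = \int_{0}^{1} -1 t^{a} \, dt = -1 \left[\frac{t^{a+1}}{a+1}\right]_0^1 = - \frac{1}{a + 1}.$$

Integrating with respect to $a$ gives $I(a) = - \log{\left(\frac{5 a}{9} + \frac{5}{9} \right)} + C$.

At $a = \frac{4}{5}$ the integrand is identically $0$, so $I(\frac{4}{5}) = 0$. The closed form gives $0$, hence $C = 0$.

Setting $a = \frac{5}{4}$:
$$I = - \log{\left(\frac{5}{4} \right)}.$$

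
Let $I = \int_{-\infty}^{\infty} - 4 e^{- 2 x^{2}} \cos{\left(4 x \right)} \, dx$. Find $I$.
$- \frac{2 \sqrt{2} \sqrt{\pi}}{e^{2}}$

Let $b$ denote the cosine frequency and define $I(b) = \int_{-\infty}^{\infty} - 4 e^{- 2 x^{2}} \cos{\left(b x \right)} \, dx$.

Differentiating under the integral sign,
$$I'(b) = \int_{-\infty}^{\infty} 4 x e^{- 2 x^{2}} \sin{\left(b x \right)} \, dx.$$

Integrate $\int_{-\infty}^{\infty} x \sin(b x)\, e^{- 2 x^{2}}\, dx$ by parts with $u = \sin(b x)$ and $dv = x\, e^{- 2 x^{2}}\, dx$, giving $v = - \frac{e^{- 2 x^{2}}}{4}$. The boundary term vanishes and
$$\int_{-\infty}^{\infty} x \sin(b x)\, e^{- 2 x^{2}}\, dx = \frac{b}{4} \int_{-\infty}^{\infty} \cos(b x)\, e^{- 2 x^{2}}\, dx,$$
so $I'(b) = - \frac{b}{4}\, I(b)$.

This is a separable first-order ODE; solving with the initial condition $I(0) = \int_{-\infty}^{\infty} - 4 e^{- 2 x^{2}}\,dx = - 2 \sqrt{2} \sqrt{\pi}$ gives
$$I(b) = - 2 \sqrt{2} \sqrt{\pi} e^{- \frac{b^{2}}{8}}.$$

Setting $b = 4$:
$$I = - \frac{2 \sqrt{2} \sqrt{\pi}}{e^{2}}.$$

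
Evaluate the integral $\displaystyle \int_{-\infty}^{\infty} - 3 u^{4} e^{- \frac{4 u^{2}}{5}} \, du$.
$- \frac{225 \sqrt{5} \sqrt{\pi}}{128}$

Start from the elementary integral
$$J(a) = \int_{-\infty}^{\infty} - 3 e^{- a u^{2}} \, du = - \frac{3 \sqrt{\pi}}{\sqrt{a}}.$$

Differentiating under the integral sign brings down a factor of $(-u^2)$:
$$\frac{dJ}{da} = \int_{-\infty}^{\infty} 3 u^{2} e^{- a u^{2}} \, du = \frac{3 \sqrt{\pi}}{2 a^{\frac{3}{2}}}.$$

Repeating twice in total — each differentiation brings down another $(-u^2)$ — gives
$$\frac{d^{2}J}{da^{2}} = \int_{-\infty}^{\infty} - 3 u^{4} e^{- a u^{2}} \, du = - \frac{9 \sqrt{\pi}}{4 a^{\frac{5}{2}}},$$
and the integrand here is exactly the target integrand, so $I = - \frac{9 \sqrt{\pi}}{4 a^{\frac{5}{2}}}$.

Setting $a = \frac{4}{5}$:
$$I = - \frac{225 \sqrt{5} \sqrt{\pi}}{128}.$$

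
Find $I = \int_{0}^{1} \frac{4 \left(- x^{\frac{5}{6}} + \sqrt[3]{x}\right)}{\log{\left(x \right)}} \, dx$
$- \log{\left(\frac{14641}{4096} \right)}$

Replace the exponent $\frac{5}{6}$ by a parameter $a$: let $I(a) = \int_{0}^{1} \frac{4 \left(\sqrt[3]{x} - x^{a}\right)}{\log{\left(x \right)}} \, dx$.

Since $\dfrac{\partial}{\partial a}\,x^{a} = x^{a} \ln x$, the $\ln x$ in the denominator cancels and
$$\frac{dI}{da} = \int_{0}^{1} -4 x^{a} \, dx = -4 \left[\frac{x^{a+1}}{a+1}\right]_0^1 = - \frac{4}{a + 1}.$$

Integrating with respect to $a$ gives $I(a) = - \log{\left(\frac{81 \left(a + 1\right)^{4}}{256} \right)} + C$.

At $a = \frac{1}{3}$ the integrand is identically $0$, so $I(\frac{1}{3}) = 0$. The closed form gives $0$, hence $C = 0$.

Setting $a = \frac{5}{6}$:
$$I = - \log{\left(\frac{14641}{4096} \right)}.$$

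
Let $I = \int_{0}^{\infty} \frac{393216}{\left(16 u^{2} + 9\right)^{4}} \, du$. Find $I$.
$\frac{5120 \pi}{729}$

Begin with the known result
$$J(a) = \int_{0}^{\infty} \frac{6}{a^{2} + u^{2}} \, du = \frac{3 \pi}{a}.$$

Differentiating under the integral sign with respect to $a$,
$$\frac{dJ}{da} = \int_{0}^{\infty} - \frac{12 a}{\left(a^{2} + u^{2}\right)^{2}} \, du = - \frac{3 \pi}{a^{2}},$$
so $\int_{0}^{\infty} \frac{6}{\left(a^{2} + u^{2}\right)^{2}} \, du = \frac{3 \pi}{2 a^{3}}$.

Repeating — each differentiation of $1/(u^2+a^2)^j$ produces $-2ja/(u^2+a^2)^{j+1}$ — and dividing through by $-2ja$ at each step yields, after $3$ differentiations in total,
$$\int_{0}^{\infty} \frac{6}{\left(a^{2} + u^{2}\right)^{4}} \, du = \frac{15 \pi}{16 a^{7}}.$$

Setting $a = \frac{3}{4}$:
$$I = \frac{5120 \pi}{729}.$$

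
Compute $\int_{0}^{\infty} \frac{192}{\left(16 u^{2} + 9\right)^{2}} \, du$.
$\frac{4 \pi}{9}$

Start from the standard arctangent integral
$$J(a) = \int_{0}^{\infty} \frac{3}{4 \left(a^{2} + u^{2}\right)} \, du = \frac{3 \pi}{8 a}.$$

Differentiating under the integral sign with respect to $a$,
$$\frac{dJ}{da} = \int_{0}^{\infty} - \frac{3 a}{2 \left(a^{2} + u^{2}\right)^{2}} \, du = - \frac{3 \pi}{8 a^{2}},$$
so $\int_{0}^{\infty} \frac{3}{4 \left(a^{2} + u^{2}\right)^{2}} \, du = \frac{3 \pi}{16 a^{3}}$.

Setting $a = \frac{3}{4}$:
$$I = \frac{4 \pi}{9}.$$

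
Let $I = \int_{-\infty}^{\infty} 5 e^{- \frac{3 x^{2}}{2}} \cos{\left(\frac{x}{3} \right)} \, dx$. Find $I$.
$\frac{5 \sqrt{6} \sqrt{\pi}}{3 e^{\frac{1}{54}}}$

Define $I(b) = \int_{-\infty}^{\infty} 5 e^{- \frac{3 x^{2}}{2}} \cos{\left(b x \right)} \, dx$.

Differentiating under the integral sign,
$$I'(b) = \int_{-\infty}^{\infty} - 5 x e^{- \frac{3 x^{2}}{2}} \sin{\left(b x \right)} \, dx.$$

Integrate $\int_{-\infty}^{\infty} x \sin(b x)\, e^{- \frac{3 x^{2}}{2}}\, dx$ by parts with $u = \sin(b x)$ and $dv = x\, e^{- \frac{3 x^{2}}{2}}\, dx$, giving $v = - \frac{e^{- \frac{3 x^{2}}{2}}}{3}$. The boundary term vanishes and
$$\int_{-\infty}^{\infty} x \sin(b x)\, e^{- \frac{3 x^{2}}{2}}\, dx = \frac{b}{3} \int_{-\infty}^{\infty} \cos(b x)\, e^{- \frac{3 x^{2}}{2}}\, dx,$$
so $I'(b) = - \frac{b}{3}\, I(b)$.

This is a separable first-order ODE; solving with the initial condition $I(0) = \int_{-\infty}^{\infty} 5 e^{- \frac{3 x^{2}}{2}}\,dx = \frac{5 \sqrt{6} \sqrt{\pi}}{3}$ gives
$$I(b) = \frac{5 \sqrt{6} \sqrt{\pi} e^{- \frac{b^{2}}{6}}}{3}.$$

Setting $b = \frac{1}{3}$:
$$I = \frac{5 \sqrt{6} \sqrt{\pi}}{3 e^{\frac{1}{54}}}.$$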